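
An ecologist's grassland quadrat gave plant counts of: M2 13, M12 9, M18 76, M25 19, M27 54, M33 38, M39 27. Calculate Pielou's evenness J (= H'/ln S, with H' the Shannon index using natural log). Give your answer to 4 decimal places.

0.8898

Total N = 13+9+76+19+54+38+27 = 236, so the proportions are 0.055085, 0.038136, 0.322034, 0.080508, 0.228814, 0.161017, 0.114407 (working shown to 6 dp, full precision carried).
H' = −Σ pᵢ ln pᵢ = −((-0.159684) + (-0.124574) + (-0.364896) + (-0.202832) + (-0.337465) + (-0.294057) + (-0.248033)) = 1.731542.
With S = 7 species, ln S = 1.945910, so J = 1.731542/1.945910 = 0.889836, i.e. 0.8898 to 4 decimal places.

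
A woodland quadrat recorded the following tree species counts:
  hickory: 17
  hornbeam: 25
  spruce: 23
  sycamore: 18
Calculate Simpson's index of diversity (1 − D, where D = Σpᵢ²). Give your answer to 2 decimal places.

0.74

Total N = 17+25+23+18 = 83, so the proportions are 0.2048, 0.3012, 0.2771, 0.2169 (working shown to 4 dp, full precision carried).
D = 0.2048² + 0.3012² + 0.2771² + 0.2169² = 0.0420 + 0.0907 + 0.0768 + 0.0470 = 0.2565.
So 1 − D = 0.7435, i.e. 0.74 to 2 decimal places.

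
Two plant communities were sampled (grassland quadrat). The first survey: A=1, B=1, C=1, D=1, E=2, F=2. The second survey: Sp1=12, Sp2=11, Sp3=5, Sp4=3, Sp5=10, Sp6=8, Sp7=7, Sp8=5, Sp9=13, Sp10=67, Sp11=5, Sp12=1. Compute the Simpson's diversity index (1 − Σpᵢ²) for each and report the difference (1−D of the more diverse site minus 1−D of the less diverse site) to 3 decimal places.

The first survey: N=8, proportions 0.125, 0.125, 0.125, 0.125, 0.25, 0.25, giving 1−D = 0.81250 (working shown to 5 dp, full precision carried).
The second survey: N=147, proportions 0.08163, 0.07483, 0.03401, 0.02041, 0.06803, 0.05442, 0.04762, 0.03401, 0.08844, 0.45578, 0.03401, 0.0068, giving 1−D = 0.75839.
Difference = |0.81250 − 0.75839| = 0.05411, i.e. 0.054 to 3 decimal places.

0.054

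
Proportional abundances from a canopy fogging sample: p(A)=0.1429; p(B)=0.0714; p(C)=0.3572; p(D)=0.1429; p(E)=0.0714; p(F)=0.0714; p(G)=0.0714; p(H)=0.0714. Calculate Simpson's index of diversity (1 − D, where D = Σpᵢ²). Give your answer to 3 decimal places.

D = 0.1429² + 0.0714² + 0.3572² + 0.1429² + 0.0714² + 0.0714² + 0.0714² + 0.0714² = 0.02042 + 0.00510 + 0.12759 + 0.02042 + 0.00510 + 0.00510 + 0.00510 + 0.00510 = 0.19392 (working shown to 5 dp, full precision carried).
So 1 − D = 0.80608, i.e. 0.806 to 3 decimal places.

0.806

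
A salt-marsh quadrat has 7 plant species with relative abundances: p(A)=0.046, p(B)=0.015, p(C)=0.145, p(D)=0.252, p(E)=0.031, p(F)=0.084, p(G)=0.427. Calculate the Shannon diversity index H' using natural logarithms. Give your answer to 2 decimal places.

1.51

Each pᵢ ln pᵢ term (working shown to 4 dp, full precision carried): 0.046×(-3.0791)=-0.1416, 0.015×(-4.1997)=-0.0630, 0.145×(-1.9310)=-0.2800, 0.252×(-1.3783)=-0.3473, 0.031×(-3.4738)=-0.1077, 0.084×(-2.4769)=-0.2081, 0.427×(-0.8510)=-0.3634.
Sum = -1.5111, so H' = 1.51.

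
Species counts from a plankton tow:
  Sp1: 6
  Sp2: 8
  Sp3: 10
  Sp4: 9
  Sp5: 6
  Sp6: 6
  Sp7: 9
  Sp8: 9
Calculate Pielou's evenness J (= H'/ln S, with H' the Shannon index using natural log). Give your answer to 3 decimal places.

Total N = 6+8+10+9+6+6+9+9 = 63, so the proportions are 0.09524, 0.12698, 0.15873, 0.14286, 0.09524, 0.09524, 0.14286, 0.14286 (working shown to 5 dp, full precision carried).
H' = −Σ pᵢ ln pᵢ = −((-0.22394) + (-0.26206) + (-0.29215) + (-0.27799) + (-0.22394) + (-0.22394) + (-0.27799) + (-0.27799)) = 2.05999.
With S = 8 species, ln S = 2.07944, so J = 2.05999/2.07944 = 0.99065, i.e. 0.991 to 3 decimal places.

0.991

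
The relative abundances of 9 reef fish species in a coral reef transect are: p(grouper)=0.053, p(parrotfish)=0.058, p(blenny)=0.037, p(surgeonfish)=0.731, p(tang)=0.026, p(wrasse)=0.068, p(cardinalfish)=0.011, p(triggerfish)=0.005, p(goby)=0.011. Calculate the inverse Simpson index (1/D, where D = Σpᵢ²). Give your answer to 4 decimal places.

D = 0.053² + 0.058² + 0.037² + 0.731² + 0.026² + 0.068² + 0.011² + 0.005² + 0.011² = 0.0028090 + 0.0033640 + 0.0013690 + 0.5343610 + 0.0006760 + 0.0046240 + 0.0001210 + 0.0000250 + 0.0001210 = 0.5474700 (working shown to 7 dp, full precision carried).
So 1/D = 1.826584, i.e. 1.8266 to 4 decimal places.

1.8266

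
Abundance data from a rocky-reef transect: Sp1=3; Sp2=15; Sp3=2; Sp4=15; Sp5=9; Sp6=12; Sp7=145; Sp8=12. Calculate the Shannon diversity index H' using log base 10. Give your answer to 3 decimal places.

Total N = 3+15+2+15+9+12+145+12 = 213, so the proportions are 0.01408, 0.07042, 0.00939, 0.07042, 0.04225, 0.05634, 0.68075, 0.05634 (working shown to 5 dp, full precision carried).
Each pᵢ log₁₀ pᵢ term: 0.01408×(-1.85126)=-0.02607, 0.07042×(-1.15229)=-0.08115, 0.00939×(-2.02735)=-0.01904, 0.07042×(-1.15229)=-0.08115, 0.04225×(-1.37414)=-0.05806, 0.05634×(-1.24920)=-0.07038, 0.68075×(-0.16701)=-0.11369, 0.05634×(-1.24920)=-0.07038.
Sum = -0.51991, so H' = 0.520.

0.520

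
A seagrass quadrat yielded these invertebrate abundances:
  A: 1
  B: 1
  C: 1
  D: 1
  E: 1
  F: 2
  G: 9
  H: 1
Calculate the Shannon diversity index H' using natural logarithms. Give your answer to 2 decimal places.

Total N = 1+1+1+1+1+2+9+1 = 17, so the proportions are 0.0588, 0.0588, 0.0588, 0.0588, 0.0588, 0.1176, 0.5294, 0.0588 (working shown to 4 dp, full precision carried).
Each pᵢ ln pᵢ term: 0.0588×(-2.8332)=-0.1667, 0.0588×(-2.8332)=-0.1667, 0.0588×(-2.8332)=-0.1667, 0.0588×(-2.8332)=-0.1667, 0.0588×(-2.8332)=-0.1667, 0.1176×(-2.1401)=-0.2518, 0.5294×(-0.6360)=-0.3367, 0.0588×(-2.8332)=-0.1667.
Sum = -1.5884, so H' = 1.59.

1.59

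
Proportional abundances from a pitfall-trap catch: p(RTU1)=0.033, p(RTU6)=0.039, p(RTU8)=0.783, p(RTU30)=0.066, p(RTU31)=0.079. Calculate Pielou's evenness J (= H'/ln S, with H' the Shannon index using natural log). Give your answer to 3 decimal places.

H' = −Σ pᵢ ln pᵢ = −((-0.11257) + (-0.12652) + (-0.19154) + (-0.17939) + (-0.20053)) = 0.81056 (working shown to 5 dp, full precision carried).
With S = 5 species, ln S = 1.60944, so J = 0.81056/1.60944 = 0.50363, i.e. 0.504 to 3 decimal places.

0.504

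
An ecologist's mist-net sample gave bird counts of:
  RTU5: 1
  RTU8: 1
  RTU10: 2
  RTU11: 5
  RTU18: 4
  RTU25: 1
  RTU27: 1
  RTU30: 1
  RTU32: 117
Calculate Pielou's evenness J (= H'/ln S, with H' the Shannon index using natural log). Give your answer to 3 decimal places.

0.268

Total N = 1+1+2+5+4+1+1+1+117 = 133, so the proportions are 0.00752, 0.00752, 0.01504, 0.03759, 0.03008, 0.00752, 0.00752, 0.00752, 0.8797 (working shown to 5 dp, full precision carried).
H' = −Σ pᵢ ln pᵢ = −((-0.03677) + (-0.03677) + (-0.06312) + (-0.12334) + (-0.10539) + (-0.03677) + (-0.03677) + (-0.03677) + (-0.11276)) = 0.58845.
With S = 9 species, ln S = 2.19722, so J = 0.58845/2.19722 = 0.26781, i.e. 0.268 to 3 decimal places.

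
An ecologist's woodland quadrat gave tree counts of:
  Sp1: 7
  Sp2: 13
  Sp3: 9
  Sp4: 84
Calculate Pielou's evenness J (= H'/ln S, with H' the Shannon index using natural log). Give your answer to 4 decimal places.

0.6081

Total N = 7+13+9+84 = 113, so the proportions are 0.061947, 0.115044, 0.079646, 0.743363 (working shown to 6 dp, full precision carried).
H' = −Σ pᵢ ln pᵢ = −((-0.172304) + (-0.248776) + (-0.201517) + (-0.220460)) = 0.843057.
With S = 4 species, ln S = 1.386294, so J = 0.843057/1.386294 = 0.608137, i.e. 0.6081 to 4 decimal places.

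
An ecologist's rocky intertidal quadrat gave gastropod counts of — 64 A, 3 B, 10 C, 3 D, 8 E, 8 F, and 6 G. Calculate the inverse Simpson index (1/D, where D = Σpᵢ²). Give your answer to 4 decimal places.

2.3764

Total N = 64+3+10+3+8+8+6 = 102, so the proportions are 0.627451, 0.0294118, 0.0980392, 0.0294118, 0.0784314, 0.0784314, 0.0588235 (working shown to 7 dp, full precision carried).
D = 0.627451² + 0.0294118² + 0.0980392² + 0.0294118² + 0.0784314² + 0.0784314² + 0.0588235² = 0.3936947 + 0.0008651 + 0.0096117 + 0.0008651 + 0.0061515 + 0.0061515 + 0.0034602 = 0.4207997.
So 1/D = 2.376428, i.e. 2.3764 to 4 decimal places.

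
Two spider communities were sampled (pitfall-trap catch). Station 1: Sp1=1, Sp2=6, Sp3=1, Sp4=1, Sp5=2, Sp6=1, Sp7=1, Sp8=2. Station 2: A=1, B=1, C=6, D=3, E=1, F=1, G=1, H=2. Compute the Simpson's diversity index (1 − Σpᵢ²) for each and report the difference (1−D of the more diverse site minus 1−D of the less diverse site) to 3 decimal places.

Station 1: N=15, proportions 0.06667, 0.4, 0.06667, 0.06667, 0.13333, 0.06667, 0.06667, 0.13333, giving 1−D = 0.78222 (working shown to 5 dp, full precision carried).
Station 2: N=16, proportions 0.0625, 0.0625, 0.375, 0.1875, 0.0625, 0.0625, 0.0625, 0.125, giving 1−D = 0.78906.
Difference = |0.78222 − 0.78906| = 0.00684, i.e. 0.007 to 3 decimal places.

0.007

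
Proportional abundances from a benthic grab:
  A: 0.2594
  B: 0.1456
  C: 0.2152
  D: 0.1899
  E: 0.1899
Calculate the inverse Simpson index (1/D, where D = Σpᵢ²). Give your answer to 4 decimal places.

D = 0.2594² + 0.1456² + 0.2152² + 0.1899² + 0.1899² = 0.06728836 + 0.02119936 + 0.04631104 + 0.03606201 + 0.03606201 = 0.20692278 (working shown to 8 dp, full precision carried).
So 1/D = 4.832721, i.e. 4.8327 to 4 decimal places.

4.8327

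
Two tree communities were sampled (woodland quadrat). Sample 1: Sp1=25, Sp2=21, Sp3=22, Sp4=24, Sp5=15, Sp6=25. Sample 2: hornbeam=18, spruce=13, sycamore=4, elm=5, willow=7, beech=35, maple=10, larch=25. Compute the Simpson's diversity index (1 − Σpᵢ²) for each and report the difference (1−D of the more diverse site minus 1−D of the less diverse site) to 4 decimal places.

0.0142

Sample 1: N=132, proportions 0.189394, 0.159091, 0.166667, 0.181818, 0.113636, 0.189394, giving 1−D = 0.829201 (working shown to 6 dp, full precision carried).
Sample 2: N=117, proportions 0.153846, 0.111111, 0.034188, 0.042735, 0.059829, 0.299145, 0.08547, 0.213675, giving 1−D = 0.814961.
Difference = |0.829201 − 0.814961| = 0.014240, i.e. 0.0142 to 4 decimal places.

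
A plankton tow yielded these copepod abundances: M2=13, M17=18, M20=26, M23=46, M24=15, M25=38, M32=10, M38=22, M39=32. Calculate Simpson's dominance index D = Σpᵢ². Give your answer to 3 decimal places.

0.136

Total N = 13+18+26+46+15+38+10+22+32 = 220, so the proportions are 0.05909, 0.08182, 0.11818, 0.20909, 0.06818, 0.17273, 0.04545, 0.1, 0.14545 (working shown to 5 dp, full precision carried).
D = 0.05909² + 0.08182² + 0.11818² + 0.20909² + 0.06818² + 0.17273² + 0.04545² + 0.1² + 0.14545² = 0.00349 + 0.00669 + 0.01397 + 0.04372 + 0.00465 + 0.02983 + 0.00207 + 0.01000 + 0.02116 = 0.13558.
To 3 decimal places, D = 0.136.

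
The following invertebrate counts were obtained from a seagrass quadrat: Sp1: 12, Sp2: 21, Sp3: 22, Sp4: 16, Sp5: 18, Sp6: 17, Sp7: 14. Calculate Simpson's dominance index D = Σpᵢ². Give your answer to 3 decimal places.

0.148

Total N = 12+21+22+16+18+17+14 = 120, so the proportions are 0.1, 0.175, 0.18333, 0.13333, 0.15, 0.14167, 0.11667 (working shown to 5 dp, full precision carried).
D = 0.1² + 0.175² + 0.18333² + 0.13333² + 0.15² + 0.14167² + 0.11667² = 0.01000 + 0.03062 + 0.03361 + 0.01778 + 0.02250 + 0.02007 + 0.01361 = 0.14819.
To 3 decimal places, D = 0.148.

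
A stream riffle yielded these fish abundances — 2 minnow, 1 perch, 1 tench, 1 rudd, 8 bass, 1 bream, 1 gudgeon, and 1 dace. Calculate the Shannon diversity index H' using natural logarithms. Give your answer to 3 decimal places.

Total N = 2+1+1+1+8+1+1+1 = 16, so the proportions are 0.125, 0.0625, 0.0625, 0.0625, 0.5, 0.0625, 0.0625, 0.0625 (working shown to 5 dp, full precision carried).
Each pᵢ ln pᵢ term: 0.125×(-2.07944)=-0.25993, 0.0625×(-2.77259)=-0.17329, 0.0625×(-2.77259)=-0.17329, 0.0625×(-2.77259)=-0.17329, 0.5×(-0.69315)=-0.34657, 0.0625×(-2.77259)=-0.17329, 0.0625×(-2.77259)=-0.17329, 0.0625×(-2.77259)=-0.17329.
Sum = -1.64622, so H' = 1.646.

1.646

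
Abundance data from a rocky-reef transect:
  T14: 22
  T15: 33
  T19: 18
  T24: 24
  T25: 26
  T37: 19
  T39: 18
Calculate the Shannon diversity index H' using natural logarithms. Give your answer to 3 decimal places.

Total N = 22+33+18+24+26+19+18 = 160, so the proportions are 0.1375, 0.20625, 0.1125, 0.15, 0.1625, 0.11875, 0.1125 (working shown to 5 dp, full precision carried).
Each pᵢ ln pᵢ term: 0.1375×(-1.98413)=-0.27282, 0.20625×(-1.57867)=-0.32560, 0.1125×(-2.18480)=-0.24579, 0.15×(-1.89712)=-0.28457, 0.1625×(-1.81708)=-0.29528, 0.11875×(-2.13073)=-0.25302, 0.1125×(-2.18480)=-0.24579.
Sum = -1.92287, so H' = 1.923.

1.923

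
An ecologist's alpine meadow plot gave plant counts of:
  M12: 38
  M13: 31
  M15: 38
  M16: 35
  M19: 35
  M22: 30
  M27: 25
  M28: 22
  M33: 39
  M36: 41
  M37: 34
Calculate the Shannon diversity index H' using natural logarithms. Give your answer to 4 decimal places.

2.3827

Total N = 38+31+38+35+35+30+25+22+39+41+34 = 368, so the proportions are 0.103261, 0.084239, 0.103261, 0.095109, 0.095109, 0.081522, 0.067935, 0.059783, 0.105978, 0.111413, 0.092391 (working shown to 6 dp, full precision carried).
Each pᵢ ln pᵢ term: 0.103261×(-2.270497)=-0.234453, 0.084239×(-2.474096)=-0.208416, 0.103261×(-2.270497)=-0.234453, 0.095109×(-2.352735)=-0.223766, 0.095109×(-2.352735)=-0.223766, 0.081522×(-2.506886)=-0.204366, 0.067935×(-2.689207)=-0.182691, 0.059783×(-2.817040)=-0.168410, 0.105978×(-2.244521)=-0.237870, 0.111413×(-2.194511)=-0.244497, 0.092391×(-2.381722)=-0.220050.
Sum = -2.382738, so H' = 2.3827.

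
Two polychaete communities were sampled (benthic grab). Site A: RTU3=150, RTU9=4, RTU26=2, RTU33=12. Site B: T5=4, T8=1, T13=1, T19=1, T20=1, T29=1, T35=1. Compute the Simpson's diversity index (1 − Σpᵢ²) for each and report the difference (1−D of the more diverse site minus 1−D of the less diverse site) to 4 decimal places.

0.5830

Site A: N=168, proportions 0.892857, 0.02381, 0.011905, 0.071429, giving 1−D = 0.196995 (working shown to 6 dp, full precision carried).
Site B: N=10, proportions 0.4, 0.1, 0.1, 0.1, 0.1, 0.1, 0.1, giving 1−D = 0.780000.
Difference = |0.196995 − 0.780000| = 0.583005, i.e. 0.5830 to 4 decimal places.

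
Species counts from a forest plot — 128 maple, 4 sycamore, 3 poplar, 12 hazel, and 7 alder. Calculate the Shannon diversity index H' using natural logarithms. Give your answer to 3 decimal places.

Total N = 128+4+3+12+7 = 154, so the proportions are 0.83117, 0.02597, 0.01948, 0.07792, 0.04545 (working shown to 5 dp, full precision carried).
Each pᵢ ln pᵢ term: 0.83117×(-0.18492)=-0.15370, 0.02597×(-3.65066)=-0.09482, 0.01948×(-3.93834)=-0.07672, 0.07792×(-2.55205)=-0.19886, 0.04545×(-3.09104)=-0.14050.
Sum = -0.66461, so H' = 0.665.

0.665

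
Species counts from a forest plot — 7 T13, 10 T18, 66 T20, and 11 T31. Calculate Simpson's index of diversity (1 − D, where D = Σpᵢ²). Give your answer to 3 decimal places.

0.476

Total N = 7+10+66+11 = 94, so the proportions are 0.07447, 0.10638, 0.70213, 0.11702 (working shown to 5 dp, full precision carried).
D = 0.07447² + 0.10638² + 0.70213² + 0.11702² = 0.00555 + 0.01132 + 0.49298 + 0.01369 = 0.52354.
So 1 − D = 0.47646, i.e. 0.476 to 3 decimal places.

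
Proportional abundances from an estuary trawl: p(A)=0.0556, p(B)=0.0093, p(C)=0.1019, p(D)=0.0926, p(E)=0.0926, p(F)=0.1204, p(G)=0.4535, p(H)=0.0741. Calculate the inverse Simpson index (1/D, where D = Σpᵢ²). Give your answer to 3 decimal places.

D = 0.0556² + 0.0093² + 0.1019² + 0.0926² + 0.0926² + 0.1204² + 0.4535² + 0.0741² = 0.0030914 + 0.0000865 + 0.0103836 + 0.0085748 + 0.0085748 + 0.0144962 + 0.2056623 + 0.0054908 = 0.2563602 (working shown to 7 dp, full precision carried).
So 1/D = 3.90076, i.e. 3.901 to 3 decimal places.

3.901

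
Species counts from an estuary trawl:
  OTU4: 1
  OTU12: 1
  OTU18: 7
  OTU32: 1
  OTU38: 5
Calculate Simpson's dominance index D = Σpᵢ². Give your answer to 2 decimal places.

0.34

Total N = 1+1+7+1+5 = 15, so the proportions are 0.0667, 0.0667, 0.4667, 0.0667, 0.3333 (working shown to 4 dp, full precision carried).
D = 0.0667² + 0.0667² + 0.4667² + 0.0667² + 0.3333² = 0.0044 + 0.0044 + 0.2178 + 0.0044 + 0.1111 = 0.3422.
To 2 decimal places, D = 0.34.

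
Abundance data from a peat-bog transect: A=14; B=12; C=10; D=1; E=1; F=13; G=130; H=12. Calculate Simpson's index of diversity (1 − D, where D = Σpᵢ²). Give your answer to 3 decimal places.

Total N = 14+12+10+1+1+13+130+12 = 193, so the proportions are 0.07254, 0.06218, 0.05181, 0.00518, 0.00518, 0.06736, 0.67358, 0.06218 (working shown to 5 dp, full precision carried).
D = 0.07254² + 0.06218² + 0.05181² + 0.00518² + 0.00518² + 0.06736² + 0.67358² + 0.06218² = 0.00526 + 0.00387 + 0.00268 + 0.00003 + 0.00003 + 0.00454 + 0.45370 + 0.00387 = 0.47397.
So 1 − D = 0.52603, i.e. 0.526 to 3 decimal places.

0.526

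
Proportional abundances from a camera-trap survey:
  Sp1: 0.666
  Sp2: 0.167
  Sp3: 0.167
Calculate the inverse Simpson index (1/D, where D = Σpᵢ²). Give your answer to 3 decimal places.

2.003

D = 0.666² + 0.167² + 0.167² = 0.443556 + 0.027889 + 0.027889 = 0.499334 (working shown to 6 dp, full precision carried).
So 1/D = 2.00267, i.e. 2.003 to 3 decimal places.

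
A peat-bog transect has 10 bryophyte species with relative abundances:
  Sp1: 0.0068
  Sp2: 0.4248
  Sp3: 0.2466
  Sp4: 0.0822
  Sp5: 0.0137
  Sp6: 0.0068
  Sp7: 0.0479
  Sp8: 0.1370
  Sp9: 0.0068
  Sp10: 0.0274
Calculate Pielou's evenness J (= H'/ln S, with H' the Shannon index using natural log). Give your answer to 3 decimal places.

0.691

H' = −Σ pᵢ ln pᵢ = −((-0.03394) + (-0.36369) + (-0.34524) + (-0.20538) + (-0.05878) + (-0.03394) + (-0.14555) + (-0.27233) + (-0.03394) + (-0.09856)) = 1.59134 (working shown to 5 dp, full precision carried).
With S = 10 species, ln S = 2.30259, so J = 1.59134/2.30259 = 0.69111, i.e. 0.691 to 3 decimal places.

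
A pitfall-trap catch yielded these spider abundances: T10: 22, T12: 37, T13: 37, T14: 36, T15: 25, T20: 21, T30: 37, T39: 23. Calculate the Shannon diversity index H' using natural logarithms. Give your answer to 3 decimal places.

Total N = 22+37+37+36+25+21+37+23 = 238, so the proportions are 0.09244, 0.15546, 0.15546, 0.15126, 0.10504, 0.08824, 0.15546, 0.09664 (working shown to 5 dp, full precision carried).
Each pᵢ ln pᵢ term: 0.09244×(-2.38123)=-0.22011, 0.15546×(-1.86135)=-0.28937, 0.15546×(-1.86135)=-0.28937, 0.15126×(-1.88875)=-0.28569, 0.10504×(-2.25339)=-0.23670, 0.08824×(-2.42775)=-0.21421, 0.15546×(-1.86135)=-0.28937, 0.09664×(-2.33678)=-0.22582.
Sum = -2.05065, so H' = 2.051.

2.051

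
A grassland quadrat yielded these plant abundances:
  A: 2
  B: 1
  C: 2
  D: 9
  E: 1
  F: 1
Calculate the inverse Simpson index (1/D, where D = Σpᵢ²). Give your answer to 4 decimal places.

Total N = 2+1+2+9+1+1 = 16, so the proportions are 0.125, 0.0625, 0.125, 0.5625, 0.0625, 0.0625 (working shown to 7 dp, full precision carried).
D = 0.125² + 0.0625² + 0.125² + 0.5625² + 0.0625² + 0.0625² = 0.0156250 + 0.0039062 + 0.0156250 + 0.3164062 + 0.0039062 + 0.0039062 = 0.3593750.
So 1/D = 2.782609, i.e. 2.7826 to 4 decimal places.

2.7826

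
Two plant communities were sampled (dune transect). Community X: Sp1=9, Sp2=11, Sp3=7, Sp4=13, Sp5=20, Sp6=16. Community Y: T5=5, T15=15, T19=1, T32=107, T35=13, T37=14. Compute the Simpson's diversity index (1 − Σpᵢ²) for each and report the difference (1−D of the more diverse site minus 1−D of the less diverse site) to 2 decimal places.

Community X: N=76, proportions 0.1184, 0.1447, 0.0921, 0.1711, 0.2632, 0.2105, giving 1−D = 0.8137 (working shown to 4 dp, full precision carried).
Community Y: N=155, proportions 0.0323, 0.0968, 0.0065, 0.6903, 0.0839, 0.0903, giving 1−D = 0.4978.
Difference = |0.8137 − 0.4978| = 0.3159, i.e. 0.32 to 2 decimal places.

0.32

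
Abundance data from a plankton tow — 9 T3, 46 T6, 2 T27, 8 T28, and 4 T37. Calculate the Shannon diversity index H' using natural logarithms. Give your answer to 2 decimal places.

Total N = 9+46+2+8+4 = 69, so the proportions are 0.1304, 0.6667, 0.029, 0.1159, 0.058 (working shown to 4 dp, full precision carried).
Each pᵢ ln pᵢ term: 0.1304×(-2.0369)=-0.2657, 0.6667×(-0.4055)=-0.2703, 0.029×(-3.5410)=-0.1026, 0.1159×(-2.1547)=-0.2498, 0.058×(-2.8478)=-0.1651.
Sum = -1.0535, so H' = 1.05.

1.05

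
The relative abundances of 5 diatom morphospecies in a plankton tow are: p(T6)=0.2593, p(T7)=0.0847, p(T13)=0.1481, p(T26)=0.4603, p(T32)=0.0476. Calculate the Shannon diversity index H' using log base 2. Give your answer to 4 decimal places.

1.9390

Each pᵢ log₂ pᵢ term (working shown to 6 dp, full precision carried): 0.2593×(-1.947306)=-0.504936, 0.0847×(-3.561494)=-0.301659, 0.1481×(-2.755356)=-0.408068, 0.4603×(-1.119354)=-0.515238, 0.0476×(-4.392895)=-0.209102.
Sum = -1.939004, so H' = 1.9390.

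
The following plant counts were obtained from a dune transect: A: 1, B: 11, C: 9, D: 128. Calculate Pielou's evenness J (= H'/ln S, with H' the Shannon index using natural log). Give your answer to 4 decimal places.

Total N = 1+11+9+128 = 149, so the proportions are 0.006711, 0.073826, 0.060403, 0.85906 (working shown to 6 dp, full precision carried).
H' = −Σ pᵢ ln pᵢ = −((-0.033584) + (-0.192393) + (-0.169534) + (-0.130505)) = 0.526015.
With S = 4 species, ln S = 1.386294, so J = 0.526015/1.386294 = 0.379440, i.e. 0.3794 to 4 decimal places.

0.3794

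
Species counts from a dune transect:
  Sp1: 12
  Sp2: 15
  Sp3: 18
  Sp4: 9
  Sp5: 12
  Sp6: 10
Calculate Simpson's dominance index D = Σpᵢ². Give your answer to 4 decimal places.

0.1762

Total N = 12+15+18+9+12+10 = 76, so the proportions are 0.157895, 0.197368, 0.236842, 0.118421, 0.157895, 0.131579 (working shown to 6 dp, full precision carried).
D = 0.157895² + 0.197368² + 0.236842² + 0.118421² + 0.157895² + 0.131579² = 0.024931 + 0.038954 + 0.056094 + 0.014024 + 0.024931 + 0.017313 = 0.176247.
To 4 decimal places, D = 0.1762.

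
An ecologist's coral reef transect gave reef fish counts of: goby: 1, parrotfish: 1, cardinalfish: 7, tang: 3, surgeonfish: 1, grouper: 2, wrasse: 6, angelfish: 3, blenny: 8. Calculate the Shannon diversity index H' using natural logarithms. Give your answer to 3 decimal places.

1.935

Total N = 1+1+7+3+1+2+6+3+8 = 32, so the proportions are 0.03125, 0.03125, 0.21875, 0.09375, 0.03125, 0.0625, 0.1875, 0.09375, 0.25 (working shown to 5 dp, full precision carried).
Each pᵢ ln pᵢ term: 0.03125×(-3.46574)=-0.10830, 0.03125×(-3.46574)=-0.10830, 0.21875×(-1.51983)=-0.33246, 0.09375×(-2.36712)=-0.22192, 0.03125×(-3.46574)=-0.10830, 0.0625×(-2.77259)=-0.17329, 0.1875×(-1.67398)=-0.31387, 0.09375×(-2.36712)=-0.22192, 0.25×(-1.38629)=-0.34657.
Sum = -1.93494, so H' = 1.935.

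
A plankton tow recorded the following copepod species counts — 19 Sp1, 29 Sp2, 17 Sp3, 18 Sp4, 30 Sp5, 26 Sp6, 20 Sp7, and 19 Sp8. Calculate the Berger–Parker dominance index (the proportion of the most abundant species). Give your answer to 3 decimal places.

0.169

Total N = 19+29+17+18+30+26+20+19 = 178, so the proportions are 0.10674, 0.16292, 0.09551, 0.10112, 0.16854, 0.14607, 0.11236, 0.10674 (working shown to 5 dp, full precision carried).
The largest proportion is 0.16854, i.e. d = 0.169 to 3 decimal places.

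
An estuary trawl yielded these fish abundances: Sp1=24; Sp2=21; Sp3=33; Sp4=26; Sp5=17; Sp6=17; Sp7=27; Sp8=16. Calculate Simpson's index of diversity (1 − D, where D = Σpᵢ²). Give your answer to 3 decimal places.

0.867

Total N = 24+21+33+26+17+17+27+16 = 181, so the proportions are 0.1326, 0.11602, 0.18232, 0.14365, 0.09392, 0.09392, 0.14917, 0.0884 (working shown to 5 dp, full precision carried).
D = 0.1326² + 0.11602² + 0.18232² + 0.14365² + 0.09392² + 0.09392² + 0.14917² + 0.0884² = 0.01758 + 0.01346 + 0.03324 + 0.02063 + 0.00882 + 0.00882 + 0.02225 + 0.00781 = 0.13263.
So 1 − D = 0.86737, i.e. 0.867 to 3 decimal places.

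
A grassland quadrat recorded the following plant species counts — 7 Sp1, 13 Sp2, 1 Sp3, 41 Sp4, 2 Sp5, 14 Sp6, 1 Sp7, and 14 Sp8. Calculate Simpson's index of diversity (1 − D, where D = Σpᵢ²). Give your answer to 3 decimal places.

0.734

Total N = 7+13+1+41+2+14+1+14 = 93, so the proportions are 0.07527, 0.13978, 0.01075, 0.44086, 0.02151, 0.15054, 0.01075, 0.15054 (working shown to 5 dp, full precision carried).
D = 0.07527² + 0.13978² + 0.01075² + 0.44086² + 0.02151² + 0.15054² + 0.01075² + 0.15054² = 0.00567 + 0.01954 + 0.00012 + 0.19436 + 0.00046 + 0.02266 + 0.00012 + 0.02266 = 0.26558.
So 1 − D = 0.73442, i.e. 0.734 to 3 decimal places.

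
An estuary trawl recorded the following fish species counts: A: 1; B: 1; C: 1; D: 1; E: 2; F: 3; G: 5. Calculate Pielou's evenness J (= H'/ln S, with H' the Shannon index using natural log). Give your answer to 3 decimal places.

0.889

Total N = 1+1+1+1+2+3+5 = 14, so the proportions are 0.07143, 0.07143, 0.07143, 0.07143, 0.14286, 0.21429, 0.35714 (working shown to 5 dp, full precision carried).
H' = −Σ pᵢ ln pᵢ = −((-0.18850) + (-0.18850) + (-0.18850) + (-0.18850) + (-0.27799) + (-0.33010) + (-0.36772)) = 1.72982.
With S = 7 species, ln S = 1.94591, so J = 1.72982/1.94591 = 0.88895, i.e. 0.889 to 3 decimal places.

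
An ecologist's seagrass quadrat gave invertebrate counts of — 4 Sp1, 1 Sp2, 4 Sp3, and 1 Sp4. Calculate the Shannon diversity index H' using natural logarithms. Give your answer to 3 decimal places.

1.194

Total N = 4+1+4+1 = 10, so the proportions are 0.4, 0.1, 0.4, 0.1 (working shown to 5 dp, full precision carried).
Each pᵢ ln pᵢ term: 0.4×(-0.91629)=-0.36652, 0.1×(-2.30259)=-0.23026, 0.4×(-0.91629)=-0.36652, 0.1×(-2.30259)=-0.23026.
Sum = -1.19355, so H' = 1.194.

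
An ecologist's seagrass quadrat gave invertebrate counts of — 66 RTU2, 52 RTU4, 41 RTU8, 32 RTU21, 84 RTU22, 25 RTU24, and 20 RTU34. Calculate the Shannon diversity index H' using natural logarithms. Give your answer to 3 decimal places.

Total N = 66+52+41+32+84+25+20 = 320, so the proportions are 0.20625, 0.1625, 0.12812, 0.1, 0.2625, 0.07812, 0.0625 (working shown to 5 dp, full precision carried).
Each pᵢ ln pᵢ term: 0.20625×(-1.57867)=-0.32560, 0.1625×(-1.81708)=-0.29528, 0.12812×(-2.05475)=-0.26326, 0.1×(-2.30259)=-0.23026, 0.2625×(-1.33750)=-0.35109, 0.07812×(-2.54945)=-0.19918, 0.0625×(-2.77259)=-0.17329.
Sum = -1.83796, so H' = 1.838.

1.838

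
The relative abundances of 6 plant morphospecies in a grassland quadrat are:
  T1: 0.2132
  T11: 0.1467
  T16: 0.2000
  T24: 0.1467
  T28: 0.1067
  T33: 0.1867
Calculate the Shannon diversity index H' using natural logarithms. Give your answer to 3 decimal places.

Each pᵢ ln pᵢ term (working shown to 5 dp, full precision carried): 0.2132×(-1.54552)=-0.32951, 0.1467×(-1.91937)=-0.28157, 0.2×(-1.60944)=-0.32189, 0.1467×(-1.91937)=-0.28157, 0.1067×(-2.23773)=-0.23877, 0.1867×(-1.67825)=-0.31333.
Sum = -1.76663, so H' = 1.767.

1.767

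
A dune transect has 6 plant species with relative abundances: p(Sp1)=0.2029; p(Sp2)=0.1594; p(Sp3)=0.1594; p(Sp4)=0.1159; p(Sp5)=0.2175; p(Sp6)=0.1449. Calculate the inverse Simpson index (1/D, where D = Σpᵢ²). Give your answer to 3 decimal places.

5.756

D = 0.2029² + 0.1594² + 0.1594² + 0.1159² + 0.2175² + 0.1449² = 0.0411684 + 0.0254084 + 0.0254084 + 0.0134328 + 0.0473063 + 0.0209960 = 0.1737202 (working shown to 7 dp, full precision carried).
So 1/D = 5.75638, i.e. 5.756 to 3 decimal places.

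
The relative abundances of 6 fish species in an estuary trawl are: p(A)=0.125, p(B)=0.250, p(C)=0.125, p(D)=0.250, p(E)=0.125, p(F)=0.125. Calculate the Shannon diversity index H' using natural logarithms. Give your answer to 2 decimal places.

Each pᵢ ln pᵢ term (working shown to 4 dp, full precision carried): 0.125×(-2.0794)=-0.2599, 0.25×(-1.3863)=-0.3466, 0.125×(-2.0794)=-0.2599, 0.25×(-1.3863)=-0.3466, 0.125×(-2.0794)=-0.2599, 0.125×(-2.0794)=-0.2599.
Sum = -1.7329, so H' = 1.73.

1.73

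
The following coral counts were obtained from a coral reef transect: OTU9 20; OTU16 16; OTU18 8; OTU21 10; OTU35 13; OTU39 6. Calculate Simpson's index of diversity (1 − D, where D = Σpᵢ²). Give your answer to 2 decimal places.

0.81

Total N = 20+16+8+10+13+6 = 73, so the proportions are 0.274, 0.2192, 0.1096, 0.137, 0.1781, 0.0822 (working shown to 4 dp, full precision carried).
D = 0.274² + 0.2192² + 0.1096² + 0.137² + 0.1781² + 0.0822² = 0.0751 + 0.0480 + 0.0120 + 0.0188 + 0.0317 + 0.0068 = 0.1923.
So 1 − D = 0.8077, i.e. 0.81 to 2 decimal places.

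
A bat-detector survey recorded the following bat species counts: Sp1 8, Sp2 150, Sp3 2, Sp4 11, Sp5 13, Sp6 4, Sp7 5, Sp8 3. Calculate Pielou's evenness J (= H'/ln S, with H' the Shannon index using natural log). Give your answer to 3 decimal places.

Total N = 8+150+2+11+13+4+5+3 = 196, so the proportions are 0.04082, 0.76531, 0.0102, 0.05612, 0.06633, 0.02041, 0.02551, 0.01531 (working shown to 5 dp, full precision carried).
H' = −Σ pᵢ ln pᵢ = −((-0.13056) + (-0.20470) + (-0.04679) + (-0.16164) + (-0.17995) + (-0.07942) + (-0.09359) + (-0.06397)) = 0.96063.
With S = 8 species, ln S = 2.07944, so J = 0.96063/2.07944 = 0.46197, i.e. 0.462 to 3 decimal places.

0.462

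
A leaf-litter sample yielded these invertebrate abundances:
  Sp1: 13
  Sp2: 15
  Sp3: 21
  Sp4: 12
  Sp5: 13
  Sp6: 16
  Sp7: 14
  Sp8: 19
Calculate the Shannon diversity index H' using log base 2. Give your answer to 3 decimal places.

2.974

Total N = 13+15+21+12+13+16+14+19 = 123, so the proportions are 0.10569, 0.12195, 0.17073, 0.09756, 0.10569, 0.13008, 0.11382, 0.15447 (working shown to 5 dp, full precision carried).
Each pᵢ log₂ pᵢ term: 0.10569×(-3.24207)=-0.34266, 0.12195×(-3.03562)=-0.37020, 0.17073×(-2.55020)=-0.43540, 0.09756×(-3.35755)=-0.32757, 0.10569×(-3.24207)=-0.34266, 0.13008×(-2.94251)=-0.38277, 0.11382×(-3.13516)=-0.35685, 0.15447×(-2.69459)=-0.41624.
Sum = -2.97433, so H' = 2.974.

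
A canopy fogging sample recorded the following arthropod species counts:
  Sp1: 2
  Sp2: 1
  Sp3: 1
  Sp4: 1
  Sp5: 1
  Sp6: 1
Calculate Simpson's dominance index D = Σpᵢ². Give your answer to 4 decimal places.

0.1837

Total N = 2+1+1+1+1+1 = 7, so the proportions are 0.285714, 0.142857, 0.142857, 0.142857, 0.142857, 0.142857 (working shown to 6 dp, full precision carried).
D = 0.285714² + 0.142857² + 0.142857² + 0.142857² + 0.142857² + 0.142857² = 0.081633 + 0.020408 + 0.020408 + 0.020408 + 0.020408 + 0.020408 = 0.183673.
To 4 decimal places, D = 0.1837.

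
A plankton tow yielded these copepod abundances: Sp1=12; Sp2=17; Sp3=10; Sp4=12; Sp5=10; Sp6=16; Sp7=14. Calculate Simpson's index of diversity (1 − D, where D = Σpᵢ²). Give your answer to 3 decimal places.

0.852

Total N = 12+17+10+12+10+16+14 = 91, so the proportions are 0.13187, 0.18681, 0.10989, 0.13187, 0.10989, 0.17582, 0.15385 (working shown to 5 dp, full precision carried).
D = 0.13187² + 0.18681² + 0.10989² + 0.13187² + 0.10989² + 0.17582² + 0.15385² = 0.01739 + 0.03490 + 0.01208 + 0.01739 + 0.01208 + 0.03091 + 0.02367 = 0.14841.
So 1 − D = 0.85159, i.e. 0.852 to 3 decimal places.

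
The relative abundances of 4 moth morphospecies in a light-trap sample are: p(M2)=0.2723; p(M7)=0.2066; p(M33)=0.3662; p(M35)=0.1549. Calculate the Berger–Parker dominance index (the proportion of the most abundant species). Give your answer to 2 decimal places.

The largest proportion is 0.3662, i.e. d = 0.37 to 2 decimal places.

0.37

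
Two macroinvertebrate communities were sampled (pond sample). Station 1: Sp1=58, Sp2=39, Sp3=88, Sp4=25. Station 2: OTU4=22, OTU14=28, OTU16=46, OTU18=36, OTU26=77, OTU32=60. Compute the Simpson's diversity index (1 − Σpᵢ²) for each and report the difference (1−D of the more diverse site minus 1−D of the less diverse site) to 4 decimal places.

Station 1: N=210, proportions 0.2761905, 0.1857143, 0.4190476, 0.1190476, giving 1−D = 0.6994558 (working shown to 7 dp, full precision carried).
Station 2: N=269, proportions 0.0817844, 0.1040892, 0.1710037, 0.133829, 0.2862454, 0.2230483, giving 1−D = 0.8036373.
Difference = |0.6994558 − 0.8036373| = 0.1041815, i.e. 0.1042 to 4 decimal places.

0.1042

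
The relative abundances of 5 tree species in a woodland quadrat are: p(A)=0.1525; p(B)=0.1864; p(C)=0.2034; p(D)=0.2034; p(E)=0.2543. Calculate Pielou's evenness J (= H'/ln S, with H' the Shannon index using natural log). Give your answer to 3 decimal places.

H' = −Σ pᵢ ln pᵢ = −((-0.28679) + (-0.31313) + (-0.32393) + (-0.32393) + (-0.34820)) = 1.59598 (working shown to 5 dp, full precision carried).
With S = 5 species, ln S = 1.60944, so J = 1.59598/1.60944 = 0.99164, i.e. 0.992 to 3 decimal places.

0.992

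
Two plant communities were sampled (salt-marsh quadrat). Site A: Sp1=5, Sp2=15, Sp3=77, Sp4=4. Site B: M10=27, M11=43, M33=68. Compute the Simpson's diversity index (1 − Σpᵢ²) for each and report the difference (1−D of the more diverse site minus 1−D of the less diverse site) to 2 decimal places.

Site A: N=101, proportions 0.0495, 0.1485, 0.7624, 0.0396, giving 1−D = 0.3927 (working shown to 4 dp, full precision carried).
Site B: N=138, proportions 0.1957, 0.3116, 0.4928, giving 1−D = 0.6218.
Difference = |0.3927 − 0.6218| = 0.2291, i.e. 0.23 to 2 decimal places.

0.23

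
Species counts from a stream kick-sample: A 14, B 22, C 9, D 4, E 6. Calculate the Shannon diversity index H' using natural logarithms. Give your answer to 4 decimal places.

Total N = 14+22+9+4+6 = 55, so the proportions are 0.254545, 0.4, 0.163636, 0.072727, 0.109091 (working shown to 6 dp, full precision carried).
Each pᵢ ln pᵢ term: 0.254545×(-1.368276)=-0.348288, 0.4×(-0.916291)=-0.366516, 0.163636×(-1.810109)=-0.296200, 0.072727×(-2.621039)=-0.190621, 0.109091×(-2.215574)=-0.241699.
Sum = -1.443324, so H' = 1.4433.

1.4433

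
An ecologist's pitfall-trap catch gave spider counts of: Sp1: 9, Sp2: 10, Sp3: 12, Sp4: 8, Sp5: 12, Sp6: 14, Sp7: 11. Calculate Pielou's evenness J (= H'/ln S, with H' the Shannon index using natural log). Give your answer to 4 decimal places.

0.9922

Total N = 9+10+12+8+12+14+11 = 76, so the proportions are 0.118421, 0.131579, 0.157895, 0.105263, 0.157895, 0.184211, 0.144737 (working shown to 6 dp, full precision carried).
H' = −Σ pᵢ ln pᵢ = −((-0.252652) + (-0.266862) + (-0.291446) + (-0.236978) + (-0.291446) + (-0.311625) + (-0.279753)) = 1.930762.
With S = 7 species, ln S = 1.945910, so J = 1.930762/1.945910 = 0.992215, i.e. 0.9922 to 4 decimal places.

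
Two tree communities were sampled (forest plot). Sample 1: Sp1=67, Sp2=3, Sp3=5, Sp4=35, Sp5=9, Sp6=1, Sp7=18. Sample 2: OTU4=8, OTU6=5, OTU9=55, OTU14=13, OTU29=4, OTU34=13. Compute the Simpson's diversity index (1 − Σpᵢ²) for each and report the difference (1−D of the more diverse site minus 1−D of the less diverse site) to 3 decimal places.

0.038

Sample 1: N=138, proportions 0.48551, 0.02174, 0.03623, 0.25362, 0.06522, 0.00725, 0.13043, giving 1−D = 0.67685 (working shown to 5 dp, full precision carried).
Sample 2: N=98, proportions 0.08163, 0.05102, 0.56122, 0.13265, 0.04082, 0.13265, giving 1−D = 0.63890.
Difference = |0.67685 − 0.63890| = 0.03795, i.e. 0.038 to 3 decimal places.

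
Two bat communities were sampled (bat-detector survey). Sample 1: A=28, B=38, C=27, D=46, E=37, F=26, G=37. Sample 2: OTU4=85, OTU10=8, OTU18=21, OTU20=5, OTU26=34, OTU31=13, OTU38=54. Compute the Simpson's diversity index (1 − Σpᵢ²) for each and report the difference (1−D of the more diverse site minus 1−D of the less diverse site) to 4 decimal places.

0.0993

Sample 1: N=239, proportions 0.117155, 0.158996, 0.112971, 0.192469, 0.154812, 0.108787, 0.154812, giving 1−D = 0.851421 (working shown to 6 dp, full precision carried).
Sample 2: N=220, proportions 0.386364, 0.036364, 0.095455, 0.022727, 0.154545, 0.059091, 0.245455, giving 1−D = 0.752149.
Difference = |0.851421 − 0.752149| = 0.099272, i.e. 0.0993 to 4 decimal places.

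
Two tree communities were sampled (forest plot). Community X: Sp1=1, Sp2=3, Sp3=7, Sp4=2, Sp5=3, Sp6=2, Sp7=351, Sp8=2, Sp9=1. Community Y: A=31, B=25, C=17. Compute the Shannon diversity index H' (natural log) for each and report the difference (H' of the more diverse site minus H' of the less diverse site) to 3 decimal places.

Community X: N=372, proportions 0.002688, 0.008065, 0.018817, 0.005376, 0.008065, 0.005376, 0.943548, 0.005376, 0.002688, giving H' = 0.323443 (working shown to 6 dp, full precision carried).
Community Y: N=73, proportions 0.424658, 0.342466, 0.232877, giving H' = 1.070047.
Difference = |0.323443 − 1.070047| = 0.746604, i.e. 0.747 to 3 decimal places.

0.747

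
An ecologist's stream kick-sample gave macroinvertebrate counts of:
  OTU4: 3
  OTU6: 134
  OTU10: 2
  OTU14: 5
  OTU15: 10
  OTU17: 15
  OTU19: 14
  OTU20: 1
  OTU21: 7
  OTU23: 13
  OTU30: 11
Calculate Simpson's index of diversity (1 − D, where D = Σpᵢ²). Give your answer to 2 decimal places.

Total N = 3+134+2+5+10+15+14+1+7+13+11 = 215, so the proportions are 0.014, 0.6233, 0.0093, 0.0233, 0.0465, 0.0698, 0.0651, 0.0047, 0.0326, 0.0605, 0.0512 (working shown to 4 dp, full precision carried).
D = 0.014² + 0.6233² + 0.0093² + 0.0233² + 0.0465² + 0.0698² + 0.0651² + 0.0047² + 0.0326² + 0.0605² + 0.0512² = 0.0002 + 0.3884 + 0.0001 + 0.0005 + 0.0022 + 0.0049 + 0.0042 + 0.0000 + 0.0011 + 0.0037 + 0.0026 = 0.4079.
So 1 − D = 0.5921, i.e. 0.59 to 2 decimal places.

0.59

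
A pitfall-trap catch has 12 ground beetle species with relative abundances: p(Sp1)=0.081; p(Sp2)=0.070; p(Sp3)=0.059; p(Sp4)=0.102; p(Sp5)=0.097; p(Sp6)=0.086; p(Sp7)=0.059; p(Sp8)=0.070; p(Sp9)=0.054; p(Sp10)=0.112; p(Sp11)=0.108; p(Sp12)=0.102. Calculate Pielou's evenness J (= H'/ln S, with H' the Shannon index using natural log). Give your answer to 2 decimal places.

H' = −Σ pᵢ ln pᵢ = −((-0.2036) + (-0.1861) + (-0.1670) + (-0.2328) + (-0.2263) + (-0.2110) + (-0.1670) + (-0.1861) + (-0.1576) + (-0.2452) + (-0.2404) + (-0.2328)) = 2.4560 (working shown to 4 dp, full precision carried).
With S = 12 species, ln S = 2.4849, so J = 2.4560/2.4849 = 0.9884, i.e. 0.99 to 2 decimal places.

0.99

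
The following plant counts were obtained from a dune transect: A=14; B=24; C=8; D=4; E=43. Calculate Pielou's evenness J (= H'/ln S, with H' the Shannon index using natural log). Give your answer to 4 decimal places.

Total N = 14+24+8+4+43 = 93, so the proportions are 0.150538, 0.258065, 0.086022, 0.043011, 0.462366 (working shown to 6 dp, full precision carried).
H' = −Σ pᵢ ln pᵢ = −((-0.285049) + (-0.349560) + (-0.211024) + (-0.135325) + (-0.356669)) = 1.337627.
With S = 5 species, ln S = 1.609438, so J = 1.337627/1.609438 = 0.831115, i.e. 0.8311 to 4 decimal places.

0.8311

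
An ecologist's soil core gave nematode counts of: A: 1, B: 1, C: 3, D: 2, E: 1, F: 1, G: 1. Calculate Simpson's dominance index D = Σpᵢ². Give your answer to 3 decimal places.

Total N = 1+1+3+2+1+1+1 = 10, so the proportions are 0.1, 0.1, 0.3, 0.2, 0.1, 0.1, 0.1 (working shown to 5 dp, full precision carried).
D = 0.1² + 0.1² + 0.3² + 0.2² + 0.1² + 0.1² + 0.1² = 0.01000 + 0.01000 + 0.09000 + 0.04000 + 0.01000 + 0.01000 + 0.01000 = 0.18000.
To 3 decimal places, D = 0.180.

0.180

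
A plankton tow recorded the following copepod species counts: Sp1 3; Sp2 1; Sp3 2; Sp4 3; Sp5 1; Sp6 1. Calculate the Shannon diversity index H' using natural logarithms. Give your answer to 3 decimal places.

Total N = 3+1+2+3+1+1 = 11, so the proportions are 0.27273, 0.09091, 0.18182, 0.27273, 0.09091, 0.09091 (working shown to 5 dp, full precision carried).
Each pᵢ ln pᵢ term: 0.27273×(-1.29928)=-0.35435, 0.09091×(-2.39790)=-0.21799, 0.18182×(-1.70475)=-0.30995, 0.27273×(-1.29928)=-0.35435, 0.09091×(-2.39790)=-0.21799, 0.09091×(-2.39790)=-0.21799.
Sum = -1.67263, so H' = 1.673.

1.673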